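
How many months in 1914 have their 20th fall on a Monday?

Check the 20th of each month of 1914: Jan 20: Tue, Feb 20: Fri, Mar 20: Fri, Apr 20: Mon, May 20: Wed, Jun 20: Sat, Jul 20: Mon, Aug 20: Thu, Sep 20: Sun, Oct 20: Tue, Nov 20: Fri, Dec 20: Sun.
Monday occurs in April, July — 2 months.

2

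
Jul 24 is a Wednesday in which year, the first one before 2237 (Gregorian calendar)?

From one year to the next, a fixed date's weekday advances by 1, or by 2 when a Feb 29 lies between the two dates.
2237: July 24 is Monday.
2236: Sunday (−1)
2235: Friday (−2)
2234: Thursday (−1)
2233: Wednesday (−1)
Jul 24 falls on a Wednesday in 2233.

2233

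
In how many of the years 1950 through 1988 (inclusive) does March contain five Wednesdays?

16

March has 31 days; it has five Wednesdays when Wednesday falls among the first (month-length − 28) days — i.e. when March 1 is one of Wednesday/Tuesday/Monday.
March 1 by year: 1950:Wed✓ 1951:Thu 1952:Sat 1953:Sun 1954:Mon✓ 1955:Tue✓ 1956:Thu 1957:Fri 1958:Sat 1959:Sun 1960:Tue✓ 1961:Wed✓ 1962:Thu 1963:Fri 1964:Sun …(9 more)… 1974:Fri 1975:Sat 1976:Mon✓ 1977:Tue✓ 1978:Wed✓ 1979:Thu 1980:Sat 1981:Sun 1982:Mon✓ 1983:Tue✓ 1984:Thu 1985:Fri 1986:Sat 1987:Sun 1988:Tue✓
Years with five Wednesdays: 1950, 1954, 1955, 1960, 1961, 1965, 1966, 1967, 1971, 1972, 1976, 1977, 1978, 1982, 1983, 1988 → 16.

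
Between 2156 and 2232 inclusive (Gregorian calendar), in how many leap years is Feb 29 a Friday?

Leap years in 2156–2232: 19 of them.
Feb 29 weekday advances by 5 (mod 7) from one leap year to the next four years later (or differs when a century non-leap intervenes).
Leap-day weekdays: 2156:Sun 2160:Fri✓ 2164:Wed 2168:Mon 2172:Sat 2176:Thu 2180:Tue 2184:Sun 2188:Fri✓ 2192:Wed 2196:Mon 2204:Wed 2208:Mon 2212:Sat 2216:Thu 2220:Tue 2224:Sun 2228:Fri✓ 2232:Wed
Friday: 2160, 2188, 2228 → 3.

3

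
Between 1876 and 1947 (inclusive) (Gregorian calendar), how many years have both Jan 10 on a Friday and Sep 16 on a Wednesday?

3

Check each year's weekday for Jan 10 and Sep 16:
  1876: Mon/Sat  1877: Wed/Sun  1878: Thu/Mon  1879: Fri/Tue  1880: Sat/Thu  1881: Mon/Fri  1882: Tue/Sat  1883: Wed/Sun  1884: Thu/Tue  1885: Sat/Wed  1886: Sun/Thu  1887: Mon/Fri  1888: Tue/Sun  1889: Thu/Mon  …(44 more)…  1934: Wed/Sun  1935: Thu/Mon  1936: Fri/Wed ✓  1937: Sun/Thu  1938: Mon/Fri  1939: Tue/Sat  1940: Wed/Mon  1941: Fri/Tue  1942: Sat/Wed  1943: Sun/Thu  1944: Mon/Sat  1945: Wed/Sun  1946: Thu/Mon  1947: Fri/Tue
Both conditions hold in: 1896, 1908, 1936 — 3.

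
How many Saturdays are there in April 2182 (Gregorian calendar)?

4

April 2182 has 30 days and begins on Monday.
The first Saturday is April 6.
Saturdays fall on 6, 13, 20, 27 — that's 4.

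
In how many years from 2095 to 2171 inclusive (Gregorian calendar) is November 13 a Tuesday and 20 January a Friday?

4

Check each year's weekday for November 13 and 20 January:
  2095: Sun/Thu  2096: Tue/Fri ✓  2097: Wed/Sun  2098: Thu/Mon  2099: Fri/Tue  2100: Sat/Wed  2101: Sun/Thu  2102: Mon/Fri  2103: Tue/Sat  2104: Thu/Sun  2105: Fri/Tue  2106: Sat/Wed  2107: Sun/Thu  2108: Tue/Fri ✓  …(49 more)…  2158: Mon/Fri  2159: Tue/Sat  2160: Thu/Sun  2161: Fri/Tue  2162: Sat/Wed  2163: Sun/Thu  2164: Tue/Fri ✓  2165: Wed/Sun  2166: Thu/Mon  2167: Fri/Tue  2168: Sun/Wed  2169: Mon/Fri  2170: Tue/Sat  2171: Wed/Sun
Both conditions hold in: 2096, 2108, 2136, 2164 — 4.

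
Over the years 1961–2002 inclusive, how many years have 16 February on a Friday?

7

Track 16 February's weekday year by year (advancing +1, or +2 across a Feb 29):
  1961: Thu  1962: Fri (+1) ✓  1963: Sat (+1)  1964: Sun (+1)  1965: Tue (+2)
  1966: Wed (+1)  1967: Thu (+1)  1968: Fri (+1) ✓  1969: Sun (+2)  1970: Mon (+1)
  1971: Tue (+1)  1972: Wed (+1)  1973: Fri (+2) ✓  1974: Sat (+1)  … (14 more years) …
  1989: Thu (+2)  1990: Fri (+1) ✓  1991: Sat (+1)  1992: Sun (+1)  1993: Tue (+2)
  1994: Wed (+1)  1995: Thu (+1)  1996: Fri (+1) ✓  1997: Sun (+2)  1998: Mon (+1)
  1999: Tue (+1)  2000: Wed (+1)  2001: Fri (+2) ✓  2002: Sat (+1)
Friday years: 1962, 1968, 1973, 1979, 1990, 1996, 2001 — 7 in total.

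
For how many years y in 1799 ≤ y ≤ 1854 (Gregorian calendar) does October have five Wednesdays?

October has 31 days; it has five Wednesdays when Wednesday falls among the first (month-length − 28) days — i.e. when October 1 is one of Wednesday/Tuesday/Monday.
October 1 by year: 1799:Tue✓ 1800:Wed✓ 1801:Thu 1802:Fri 1803:Sat 1804:Mon✓ 1805:Tue✓ 1806:Wed✓ 1807:Thu 1808:Sat 1809:Sun 1810:Mon✓ 1811:Tue✓ 1812:Thu 1813:Fri …(26 more)… 1840:Thu 1841:Fri 1842:Sat 1843:Sun 1844:Tue✓ 1845:Wed✓ 1846:Thu 1847:Fri 1848:Sun 1849:Mon✓ 1850:Tue✓ 1851:Wed✓ 1852:Fri 1853:Sat 1854:Sun
Years with five Wednesdays: 1799, 1800, 1804, 1805, 1806, 1810, 1811, 1816, 1817, 1821, 1822, 1823, 1827, 1828, 1832, 1833, 1834, 1838, 1839, 1844, 1845, 1849, 1850, 1851 → 24.

24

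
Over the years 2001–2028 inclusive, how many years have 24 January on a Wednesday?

Track 24 January's weekday year by year (advancing +1, or +2 across a Feb 29):
  2001: Wed ✓  2002: Thu (+1)  2003: Fri (+1)  2004: Sat (+1)  2005: Mon (+2)
  2006: Tue (+1)  2007: Wed (+1) ✓  2008: Thu (+1)  2009: Sat (+2)  2010: Sun (+1)
  2011: Mon (+1)  2012: Tue (+1)  2013: Thu (+2)  2014: Fri (+1)  2015: Sat (+1)
  2016: Sun (+1)  2017: Tue (+2)  2018: Wed (+1) ✓  2019: Thu (+1)  2020: Fri (+1)
  2021: Sun (+2)  2022: Mon (+1)  2023: Tue (+1)  2024: Wed (+1) ✓  2025: Fri (+2)
  2026: Sat (+1)  2027: Sun (+1)  2028: Mon (+1)
Wednesday years: 2001, 2007, 2018, 2024 — 4 in total.

4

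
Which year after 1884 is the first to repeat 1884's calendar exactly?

1924

Two years share a calendar iff Jan 1 falls on the same weekday and both are leap or both are common. 1884: Jan 1 is Tuesday, leap year.
1885: Jan 1 Thursday, common
1886: Jan 1 Friday, common
1887: Jan 1 Saturday, common
1888: Jan 1 Sunday, leap
1889: Jan 1 Tuesday, common
1890: Jan 1 Wednesday, common
1891: Jan 1 Thursday, common
1892: Jan 1 Friday, leap
1893: Jan 1 Sunday, common
1894: Jan 1 Monday, common
1895: Jan 1 Tuesday, common
1896: Jan 1 Wednesday, leap
1897: Jan 1 Friday, common
1898: Jan 1 Saturday, common
1899: Jan 1 Sunday, common
1900: Jan 1 Monday, common
1901: Jan 1 Tuesday, common
1902: Jan 1 Wednesday, common
1903: Jan 1 Thursday, common
1904: Jan 1 Friday, leap
1905: Jan 1 Sunday, common
1906: Jan 1 Monday, common
1907: Jan 1 Tuesday, common
1908: Jan 1 Wednesday, leap
1909: Jan 1 Friday, common
1910: Jan 1 Saturday, common
1911: Jan 1 Sunday, common
1912: Jan 1 Monday, leap
1913: Jan 1 Wednesday, common
1914: Jan 1 Thursday, common
1915: Jan 1 Friday, common
1916: Jan 1 Saturday, leap
1917: Jan 1 Monday, common
1918: Jan 1 Tuesday, common
1919: Jan 1 Wednesday, common
1920: Jan 1 Thursday, leap
1921: Jan 1 Saturday, common
1922: Jan 1 Sunday, common
1923: Jan 1 Monday, common
1924: Jan 1 Tuesday, leap
1924 matches on both conditions.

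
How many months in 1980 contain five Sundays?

4

A month of length L has five Sundays iff its first Sunday is on day ≤ L−28 (so day 1–3 in a 31-day month, 1–2 in a 30-day month, day 1 in a leap February).
Checking each month of 1980: Jan starts Tue (31d); Feb starts Fri (29d); Mar starts Sat (31d) ✓; Apr starts Tue (30d); May starts Thu (31d); Jun starts Sun (30d) ✓; Jul starts Tue (31d); Aug starts Fri (31d) ✓; Sep starts Mon (30d); Oct starts Wed (31d); Nov starts Sat (30d) ✓; Dec starts Mon (31d).
Five-Sunday months: March, June, August, November → 4.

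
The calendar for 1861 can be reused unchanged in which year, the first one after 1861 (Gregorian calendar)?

1867

Two years share a calendar iff Jan 1 falls on the same weekday and both are leap or both are common. 1861: Jan 1 is Tuesday, common year.
1862: Jan 1 Wednesday, common
1863: Jan 1 Thursday, common
1864: Jan 1 Friday, leap
1865: Jan 1 Sunday, common
1866: Jan 1 Monday, common
1867: Jan 1 Tuesday, common
1867 matches on both conditions.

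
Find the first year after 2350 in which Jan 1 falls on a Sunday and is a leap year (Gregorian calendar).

Jan 1 advances by 2 weekdays after a leap year and by 1 after a common year.
2350: Jan 1 is Sunday.
2351: Monday
2352: Tuesday (leap)
2353: Thursday
2354: Friday
2355: Saturday
2356: Sunday (leap)
2356 begins on a Sunday and is a leap year.

2356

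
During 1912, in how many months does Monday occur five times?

A month of length L has five Mondays iff its first Monday is on day ≤ L−28 (so day 1–3 in a 31-day month, 1–2 in a 30-day month, day 1 in a leap February).
Checking each month of 1912: Jan starts Mon (31d) ✓; Feb starts Thu (29d); Mar starts Fri (31d); Apr starts Mon (30d) ✓; May starts Wed (31d); Jun starts Sat (30d); Jul starts Mon (31d) ✓; Aug starts Thu (31d); Sep starts Sun (30d) ✓; Oct starts Tue (31d); Nov starts Fri (30d); Dec starts Sun (31d) ✓.
Five-Monday months: January, April, July, September, December → 5.

5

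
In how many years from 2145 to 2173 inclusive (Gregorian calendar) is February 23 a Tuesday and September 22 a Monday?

0

Check each year's weekday for February 23 and September 22:
  2145: Tue/Wed  2146: Wed/Thu  2147: Thu/Fri  2148: Fri/Sun  2149: Sun/Mon  2150: Mon/Tue  2151: Tue/Wed  2152: Wed/Fri  2153: Fri/Sat  2154: Sat/Sun  2155: Sun/Mon  2156: Mon/Wed  2157: Wed/Thu  2158: Thu/Fri  2159: Fri/Sat  2160: Sat/Mon  2161: Mon/Tue  2162: Tue/Wed  2163: Wed/Thu  2164: Thu/Sat  2165: Sat/Sun  2166: Sun/Mon  2167: Mon/Tue  2168: Tue/Thu  2169: Thu/Fri  2170: Fri/Sat  2171: Sat/Sun  2172: Sun/Tue  2173: Tue/Wed
Both conditions hold in: no year — 0.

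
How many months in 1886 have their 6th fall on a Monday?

2

Check the 6th of each month of 1886: Jan 6: Wed, Feb 6: Sat, Mar 6: Sat, Apr 6: Tue, May 6: Thu, Jun 6: Sun, Jul 6: Tue, Aug 6: Fri, Sep 6: Mon, Oct 6: Wed, Nov 6: Sat, Dec 6: Mon.
Monday occurs in September, December — 2 months.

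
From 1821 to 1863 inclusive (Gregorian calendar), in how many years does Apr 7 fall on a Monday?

Track Apr 7's weekday year by year (advancing +1, or +2 across a Feb 29):
  1821: Sat  1822: Sun (+1)  1823: Mon (+1) ✓  1824: Wed (+2)  1825: Thu (+1)
  1826: Fri (+1)  1827: Sat (+1)  1828: Mon (+2) ✓  1829: Tue (+1)  1830: Wed (+1)
  1831: Thu (+1)  1832: Sat (+2)  1833: Sun (+1)  1834: Mon (+1) ✓  … (15 more years) …
  1850: Sun (+1)  1851: Mon (+1) ✓  1852: Wed (+2)  1853: Thu (+1)  1854: Fri (+1)
  1855: Sat (+1)  1856: Mon (+2) ✓  1857: Tue (+1)  1858: Wed (+1)  1859: Thu (+1)
  1860: Sat (+2)  1861: Sun (+1)  1862: Mon (+1) ✓  1863: Tue (+1)
Monday years: 1823, 1828, 1834, 1845, 1851, 1856, 1862 — 7 in total.

7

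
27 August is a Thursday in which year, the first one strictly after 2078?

2082

From one year to the next, a fixed date's weekday advances by 1, or by 2 when a Feb 29 lies between the two dates.
2078: August 27 is Saturday.
2079: Sunday (+1)
2080: Tuesday (+2)
2081: Wednesday (+1)
2082: Thursday (+1)
27 August falls on a Thursday in 2082.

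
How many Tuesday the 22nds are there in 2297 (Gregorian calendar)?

1

Check the 22nd of each month of 2297: Jan 22: Fri, Feb 22: Mon, Mar 22: Mon, Apr 22: Thu, May 22: Sat, Jun 22: Tue, Jul 22: Thu, Aug 22: Sun, Sep 22: Wed, Oct 22: Fri, Nov 22: Mon, Dec 22: Wed.
Tuesday occurs in June — 1 month.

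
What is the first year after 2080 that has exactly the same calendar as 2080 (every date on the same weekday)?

2120

Two years share a calendar iff Jan 1 falls on the same weekday and both are leap or both are common. 2080: Jan 1 is Monday, leap year.
2081: Jan 1 Wednesday, common
2082: Jan 1 Thursday, common
2083: Jan 1 Friday, common
2084: Jan 1 Saturday, leap
2085: Jan 1 Monday, common
2086: Jan 1 Tuesday, common
2087: Jan 1 Wednesday, common
2088: Jan 1 Thursday, leap
2089: Jan 1 Saturday, common
2090: Jan 1 Sunday, common
2091: Jan 1 Monday, common
2092: Jan 1 Tuesday, leap
2093: Jan 1 Thursday, common
2094: Jan 1 Friday, common
2095: Jan 1 Saturday, common
2096: Jan 1 Sunday, leap
2097: Jan 1 Tuesday, common
2098: Jan 1 Wednesday, common
2099: Jan 1 Thursday, common
2100: Jan 1 Friday, common
2101: Jan 1 Saturday, common
2102: Jan 1 Sunday, common
2103: Jan 1 Monday, common
2104: Jan 1 Tuesday, leap
2105: Jan 1 Thursday, common
2106: Jan 1 Friday, common
2107: Jan 1 Saturday, common
2108: Jan 1 Sunday, leap
2109: Jan 1 Tuesday, common
2110: Jan 1 Wednesday, common
2111: Jan 1 Thursday, common
2112: Jan 1 Friday, leap
2113: Jan 1 Sunday, common
2114: Jan 1 Monday, common
2115: Jan 1 Tuesday, common
2116: Jan 1 Wednesday, leap
2117: Jan 1 Friday, common
2118: Jan 1 Saturday, common
2119: Jan 1 Sunday, common
2120: Jan 1 Monday, leap
2120 matches on both conditions.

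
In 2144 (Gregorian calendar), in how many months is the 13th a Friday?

Check the 13th of each month of 2144: Jan 13: Mon, Feb 13: Thu, Mar 13: Fri, Apr 13: Mon, May 13: Wed, Jun 13: Sat, Jul 13: Mon, Aug 13: Thu, Sep 13: Sun, Oct 13: Tue, Nov 13: Fri, Dec 13: Sun.
Friday occurs in March, November — 2 months.

2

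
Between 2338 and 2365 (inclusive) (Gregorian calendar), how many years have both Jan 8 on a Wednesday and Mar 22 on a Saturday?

Check each year's weekday for Jan 8 and Mar 22:
  2338: Sat/Tue  2339: Sun/Wed  2340: Mon/Fri  2341: Wed/Sat ✓  2342: Thu/Sun  2343: Fri/Mon  2344: Sat/Wed  2345: Mon/Thu  2346: Tue/Fri  2347: Wed/Sat ✓  2348: Thu/Mon  2349: Sat/Tue  2350: Sun/Wed  2351: Mon/Thu  2352: Tue/Sat  2353: Thu/Sun  2354: Fri/Mon  2355: Sat/Tue  2356: Sun/Thu  2357: Tue/Fri  2358: Wed/Sat ✓  2359: Thu/Sun  2360: Fri/Tue  2361: Sun/Wed  2362: Mon/Thu  2363: Tue/Fri  2364: Wed/Sun  2365: Fri/Mon
Both conditions hold in: 2341, 2347, 2358 — 3.

3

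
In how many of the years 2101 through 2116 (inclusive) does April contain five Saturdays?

5

April has 30 days; it has five Saturdays when Saturday falls among the first (month-length − 28) days — i.e. when April 1 is one of Saturday/Friday.
April 1 by year: 2101:Fri✓ 2102:Sat✓ 2103:Sun 2104:Tue 2105:Wed 2106:Thu 2107:Fri✓ 2108:Sun 2109:Mon 2110:Tue 2111:Wed 2112:Fri✓ 2113:Sat✓ 2114:Sun 2115:Mon 2116:Wed
Years with five Saturdays: 2101, 2102, 2107, 2112, 2113 → 5.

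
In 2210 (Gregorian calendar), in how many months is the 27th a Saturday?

2

Check the 27th of each month of 2210: Jan 27: Sat, Feb 27: Tue, Mar 27: Tue, Apr 27: Fri, May 27: Sun, Jun 27: Wed, Jul 27: Fri, Aug 27: Mon, Sep 27: Thu, Oct 27: Sat, Nov 27: Tue, Dec 27: Thu.
Saturday occurs in January, October — 2 months.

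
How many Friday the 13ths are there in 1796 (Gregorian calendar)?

Check the 13th of each month of 1796: Jan 13: Wed, Feb 13: Sat, Mar 13: Sun, Apr 13: Wed, May 13: Fri, Jun 13: Mon, Jul 13: Wed, Aug 13: Sat, Sep 13: Tue, Oct 13: Thu, Nov 13: Sun, Dec 13: Tue.
Friday occurs in May — 1 month.

1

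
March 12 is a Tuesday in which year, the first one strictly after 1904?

1907

From one year to the next, a fixed date's weekday advances by 1, or by 2 when a Feb 29 lies between the two dates.
1904: March 12 is Saturday.
1905: Sunday (+1)
1906: Monday (+1)
1907: Tuesday (+1)
March 12 falls on a Tuesday in 1907.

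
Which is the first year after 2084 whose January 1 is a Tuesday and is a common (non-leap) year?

Jan 1 advances by 2 weekdays after a leap year and by 1 after a common year.
2084: Jan 1 is Saturday (leap).
2085: Monday
2086: Tuesday
2086 begins on a Tuesday and is a common year.

2086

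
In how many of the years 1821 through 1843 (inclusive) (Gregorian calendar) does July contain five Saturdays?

July has 31 days; it has five Saturdays when Saturday falls among the first (month-length − 28) days — i.e. when July 1 is one of Saturday/Friday/Thursday.
July 1 by year: 1821:Sun 1822:Mon 1823:Tue 1824:Thu✓ 1825:Fri✓ 1826:Sat✓ 1827:Sun 1828:Tue 1829:Wed 1830:Thu✓ 1831:Fri✓ 1832:Sun 1833:Mon 1834:Tue 1835:Wed 1836:Fri✓ 1837:Sat✓ 1838:Sun 1839:Mon 1840:Wed 1841:Thu✓ 1842:Fri✓ 1843:Sat✓
Years with five Saturdays: 1824, 1825, 1826, 1830, 1831, 1836, 1837, 1841, 1842, 1843 → 10.

10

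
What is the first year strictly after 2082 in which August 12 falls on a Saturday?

2084

From one year to the next, a fixed date's weekday advances by 1, or by 2 when a Feb 29 lies between the two dates.
2082: August 12 is Wednesday.
2083: Thursday (+1)
2084: Saturday (+2)
August 12 falls on a Saturday in 2084.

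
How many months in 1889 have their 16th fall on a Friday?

Check the 16th of each month of 1889: Jan 16: Wed, Feb 16: Sat, Mar 16: Sat, Apr 16: Tue, May 16: Thu, Jun 16: Sun, Jul 16: Tue, Aug 16: Fri, Sep 16: Mon, Oct 16: Wed, Nov 16: Sat, Dec 16: Mon.
Friday occurs in August — 1 month.

1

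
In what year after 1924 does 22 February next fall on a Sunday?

From one year to the next, a fixed date's weekday advances by 1, or by 2 when a Feb 29 lies between the two dates.
1924: February 22 is Friday.
1925: Sunday (+2)
22 February falls on a Sunday in 1925.

1925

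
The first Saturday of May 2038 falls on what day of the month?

May 1, 2038 is a Saturday, so the first Saturday is the 1st.
The first Saturday is 1 + 0 = 1.

1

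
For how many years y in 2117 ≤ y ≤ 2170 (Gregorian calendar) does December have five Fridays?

December has 31 days; it has five Fridays when Friday falls among the first (month-length − 28) days — i.e. when December 1 is one of Friday/Thursday/Wednesday.
December 1 by year: 2117:Wed✓ 2118:Thu✓ 2119:Fri✓ 2120:Sun 2121:Mon 2122:Tue 2123:Wed✓ 2124:Fri✓ 2125:Sat 2126:Sun 2127:Mon 2128:Wed✓ 2129:Thu✓ 2130:Fri✓ 2131:Sat …(24 more)… 2156:Wed✓ 2157:Thu✓ 2158:Fri✓ 2159:Sat 2160:Mon 2161:Tue 2162:Wed✓ 2163:Thu✓ 2164:Sat 2165:Sun 2166:Mon 2167:Tue 2168:Thu✓ 2169:Fri✓ 2170:Sat
Years with five Fridays: 2117, 2118, 2119, 2123, 2124, 2128, 2129, 2130, 2134, 2135, 2140, 2141, 2145, 2146, 2147, 2151, 2152, 2156, 2157, 2158, 2162, 2163, 2168, 2169 → 24.

24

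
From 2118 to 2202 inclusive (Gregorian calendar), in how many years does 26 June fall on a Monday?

12

Track 26 June's weekday year by year (advancing +1, or +2 across a Feb 29):
  2118: Sun  2119: Mon (+1) ✓  2120: Wed (+2)  2121: Thu (+1)  2122: Fri (+1)
  2123: Sat (+1)  2124: Mon (+2) ✓  2125: Tue (+1)  2126: Wed (+1)  2127: Thu (+1)
  2128: Sat (+2)  2129: Sun (+1)  2130: Mon (+1) ✓  2131: Tue (+1)  … (57 more years) …
  2189: Fri (+1)  2190: Sat (+1)  2191: Sun (+1)  2192: Tue (+2)  2193: Wed (+1)
  2194: Thu (+1)  2195: Fri (+1)  2196: Sun (+2)  2197: Mon (+1) ✓  2198: Tue (+1)
  2199: Wed (+1)  2200: Thu (+1)  2201: Fri (+1)  2202: Sat (+1)
Monday years: 2119, 2124, 2130, 2141, 2147, 2152, 2158, 2169, 2175, 2180, 2186, 2197 — 12 in total.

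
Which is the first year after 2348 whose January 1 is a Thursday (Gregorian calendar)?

2353

Jan 1 advances by 2 weekdays after a leap year and by 1 after a common year.
2348: Jan 1 is Thursday (leap).
2349: Saturday
2350: Sunday
2351: Monday
2352: Tuesday (leap)
2353: Thursday
2353 begins on a Thursday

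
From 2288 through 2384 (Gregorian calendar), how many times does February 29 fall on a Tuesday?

3

Leap years in 2288–2384: 24 of them.
Feb 29 weekday advances by 5 (mod 7) from one leap year to the next four years later (or differs when a century non-leap intervenes).
Leap-day weekdays: 2288:Wed 2292:Mon 2296:Sat 2304:Mon 2308:Sat 2312:Thu 2316:Tue✓ 2320:Sun 2324:Fri 2328:Wed 2332:Mon 2336:Sat 2340:Thu 2344:Tue✓ 2348:Sun 2352:Fri 2356:Wed 2360:Mon 2364:Sat 2368:Thu 2372:Tue✓ 2376:Sun 2380:Fri 2384:Wed
Tuesday: 2316, 2344, 2372 → 3.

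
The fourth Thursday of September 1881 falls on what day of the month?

September 1, 1881 is a Thursday, so the first Thursday is the 1st.
The fourth Thursday is 1 + 21 = 22.

22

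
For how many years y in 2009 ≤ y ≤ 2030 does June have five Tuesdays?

June has 30 days; it has five Tuesdays when Tuesday falls among the first (month-length − 28) days — i.e. when June 1 is one of Tuesday/Monday.
June 1 by year: 2009:Mon✓ 2010:Tue✓ 2011:Wed 2012:Fri 2013:Sat 2014:Sun 2015:Mon✓ 2016:Wed 2017:Thu 2018:Fri 2019:Sat 2020:Mon✓ 2021:Tue✓ 2022:Wed 2023:Thu 2024:Sat 2025:Sun 2026:Mon✓ 2027:Tue✓ 2028:Thu 2029:Fri 2030:Sat
Years with five Tuesdays: 2009, 2010, 2015, 2020, 2021, 2026, 2027 → 7.

7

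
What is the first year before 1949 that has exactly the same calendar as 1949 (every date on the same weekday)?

Two years share a calendar iff Jan 1 falls on the same weekday and both are leap or both are common. 1949: Jan 1 is Saturday, common year.
1948: Jan 1 Thursday, leap
1947: Jan 1 Wednesday, common
1946: Jan 1 Tuesday, common
1945: Jan 1 Monday, common
1944: Jan 1 Saturday, leap
1943: Jan 1 Friday, common
1942: Jan 1 Thursday, common
1941: Jan 1 Wednesday, common
1940: Jan 1 Monday, leap
1939: Jan 1 Sunday, common
1938: Jan 1 Saturday, common
1938 matches on both conditions.

1938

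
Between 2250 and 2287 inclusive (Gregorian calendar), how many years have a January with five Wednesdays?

16

January has 31 days; it has five Wednesdays when Wednesday falls among the first (month-length − 28) days — i.e. when January 1 is one of Wednesday/Tuesday/Monday.
January 1 by year: 2250:Tue✓ 2251:Wed✓ 2252:Thu 2253:Sat 2254:Sun 2255:Mon✓ 2256:Tue✓ 2257:Thu 2258:Fri 2259:Sat 2260:Sun 2261:Tue✓ 2262:Wed✓ 2263:Thu 2264:Fri …(8 more)… 2273:Wed✓ 2274:Thu 2275:Fri 2276:Sat 2277:Mon✓ 2278:Tue✓ 2279:Wed✓ 2280:Thu 2281:Sat 2282:Sun 2283:Mon✓ 2284:Tue✓ 2285:Thu 2286:Fri 2287:Sat
Years with five Wednesdays: 2250, 2251, 2255, 2256, 2261, 2262, 2266, 2267, 2268, 2272, 2273, 2277, 2278, 2279, 2283, 2284 → 16.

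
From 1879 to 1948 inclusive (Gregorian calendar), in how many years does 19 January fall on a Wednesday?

9

Track 19 January's weekday year by year (advancing +1, or +2 across a Feb 29):
  1879: Sun  1880: Mon (+1)  1881: Wed (+2) ✓  1882: Thu (+1)  1883: Fri (+1)
  1884: Sat (+1)  1885: Mon (+2)  1886: Tue (+1)  1887: Wed (+1) ✓  1888: Thu (+1)
  1889: Sat (+2)  1890: Sun (+1)  1891: Mon (+1)  1892: Tue (+1)  … (42 more years) …
  1935: Sat (+1)  1936: Sun (+1)  1937: Tue (+2)  1938: Wed (+1) ✓  1939: Thu (+1)
  1940: Fri (+1)  1941: Sun (+2)  1942: Mon (+1)  1943: Tue (+1)  1944: Wed (+1) ✓
  1945: Fri (+2)  1946: Sat (+1)  1947: Sun (+1)  1948: Mon (+1)
Wednesday years: 1881, 1887, 1898, 1910, 1916, 1921, 1927, 1938, 1944 — 9 in total.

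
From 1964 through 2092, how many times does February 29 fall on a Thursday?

5

Leap years in 1964–2092: 33 of them.
Feb 29 weekday advances by 5 (mod 7) from one leap year to the next four years later (or differs when a century non-leap intervenes).
Leap-day weekdays: 1964:Sat 1968:Thu✓ 1972:Tue 1976:Sun 1980:Fri 1984:Wed 1988:Mon 1992:Sat 1996:Thu✓ 2000:Tue 2004:Sun 2008:Fri 2012:Wed …(7 more)… 2044:Mon 2048:Sat 2052:Thu✓ 2056:Tue 2060:Sun 2064:Fri 2068:Wed 2072:Mon 2076:Sat 2080:Thu✓ 2084:Tue 2088:Sun 2092:Fri
Thursday: 1968, 1996, 2024, 2052, 2080 → 5.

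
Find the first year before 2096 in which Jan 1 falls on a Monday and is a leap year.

Jan 1 advances by 2 weekdays after a leap year and by 1 after a common year.
2096: Jan 1 is Sunday (leap).
2095: Saturday
2094: Friday
2093: Thursday
2092: Tuesday (leap)
2091: Monday
2090: Sunday
2089: Saturday
2088: Thursday (leap)
2087: Wednesday
2086: Tuesday
2085: Monday
2084: Saturday (leap)
2083: Friday
2082: Thursday
2081: Wednesday
2080: Monday (leap)
2080 begins on a Monday and is a leap year.

2080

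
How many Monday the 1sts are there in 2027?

Check the 1st of each month of 2027: Jan 1: Fri, Feb 1: Mon, Mar 1: Mon, Apr 1: Thu, May 1: Sat, Jun 1: Tue, Jul 1: Thu, Aug 1: Sun, Sep 1: Wed, Oct 1: Fri, Nov 1: Mon, Dec 1: Wed.
Monday occurs in February, March, November — 3 months.

3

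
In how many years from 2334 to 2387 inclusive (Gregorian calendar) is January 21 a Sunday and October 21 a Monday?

Check each year's weekday for January 21 and October 21:
  2334: Sun/Sun  2335: Mon/Mon  2336: Tue/Wed  2337: Thu/Thu  2338: Fri/Fri  2339: Sat/Sat  2340: Sun/Mon ✓  2341: Tue/Tue  2342: Wed/Wed  2343: Thu/Thu  2344: Fri/Sat  2345: Sun/Sun  2346: Mon/Mon  2347: Tue/Tue  …(26 more)…  2374: Mon/Mon  2375: Tue/Tue  2376: Wed/Thu  2377: Fri/Fri  2378: Sat/Sat  2379: Sun/Sun  2380: Mon/Tue  2381: Wed/Wed  2382: Thu/Thu  2383: Fri/Fri  2384: Sat/Sun  2385: Mon/Mon  2386: Tue/Tue  2387: Wed/Wed
Both conditions hold in: 2340, 2368 — 2.

2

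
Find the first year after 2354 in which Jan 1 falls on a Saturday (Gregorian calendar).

2355

Jan 1 advances by 2 weekdays after a leap year and by 1 after a common year.
2354: Jan 1 is Friday.
2355: Saturday
2355 begins on a Saturday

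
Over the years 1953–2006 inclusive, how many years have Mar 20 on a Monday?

Track Mar 20's weekday year by year (advancing +1, or +2 across a Feb 29):
  1953: Fri  1954: Sat (+1)  1955: Sun (+1)  1956: Tue (+2)  1957: Wed (+1)
  1958: Thu (+1)  1959: Fri (+1)  1960: Sun (+2)  1961: Mon (+1) ✓  1962: Tue (+1)
  1963: Wed (+1)  1964: Fri (+2)  1965: Sat (+1)  1966: Sun (+1)  … (26 more years) …
  1993: Sat (+1)  1994: Sun (+1)  1995: Mon (+1) ✓  1996: Wed (+2)  1997: Thu (+1)
  1998: Fri (+1)  1999: Sat (+1)  2000: Mon (+2) ✓  2001: Tue (+1)  2002: Wed (+1)
  2003: Thu (+1)  2004: Sat (+2)  2005: Sun (+1)  2006: Mon (+1) ✓
Monday years: 1961, 1967, 1972, 1978, 1989, 1995, 2000, 2006 — 8 in total.

8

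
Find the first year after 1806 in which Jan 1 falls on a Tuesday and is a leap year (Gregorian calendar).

Jan 1 advances by 2 weekdays after a leap year and by 1 after a common year.
1806: Jan 1 is Wednesday.
1807: Thursday
1808: Friday (leap)
1809: Sunday
1810: Monday
1811: Tuesday
1812: Wednesday (leap)
1813: Friday
1814: Saturday
1815: Sunday
1816: Monday (leap)
1817: Wednesday
1818: Thursday
1819: Friday
1820: Saturday (leap)
1821: Monday
1822: Tuesday
1823: Wednesday
1824: Thursday (leap)
1825: Saturday
1826: Sunday
1827: Monday
1828: Tuesday (leap)
1828 begins on a Tuesday and is a leap year.

1828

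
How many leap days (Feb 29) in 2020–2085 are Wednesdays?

Leap years in 2020–2085: 17 of them.
Feb 29 weekday advances by 5 (mod 7) from one leap year to the next four years later (or differs when a century non-leap intervenes).
Leap-day weekdays: 2020:Sat 2024:Thu 2028:Tue 2032:Sun 2036:Fri 2040:Wed✓ 2044:Mon 2048:Sat 2052:Thu 2056:Tue 2060:Sun 2064:Fri 2068:Wed✓ 2072:Mon 2076:Sat 2080:Thu 2084:Tue
Wednesday: 2040, 2068 → 2.

2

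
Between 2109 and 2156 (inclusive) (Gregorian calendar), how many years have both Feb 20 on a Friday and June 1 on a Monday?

5

Check each year's weekday for Feb 20 and June 1:
  2109: Wed/Sat  2110: Thu/Sun  2111: Fri/Mon ✓  2112: Sat/Wed  2113: Mon/Thu  2114: Tue/Fri  2115: Wed/Sat  2116: Thu/Mon  2117: Sat/Tue  2118: Sun/Wed  2119: Mon/Thu  2120: Tue/Sat  2121: Thu/Sun  2122: Fri/Mon ✓  …(20 more)…  2143: Wed/Sat  2144: Thu/Mon  2145: Sat/Tue  2146: Sun/Wed  2147: Mon/Thu  2148: Tue/Sat  2149: Thu/Sun  2150: Fri/Mon ✓  2151: Sat/Tue  2152: Sun/Thu  2153: Tue/Fri  2154: Wed/Sat  2155: Thu/Sun  2156: Fri/Tue
Both conditions hold in: 2111, 2122, 2133, 2139, 2150 — 5.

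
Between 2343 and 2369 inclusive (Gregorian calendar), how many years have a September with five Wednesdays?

7

September has 30 days; it has five Wednesdays when Wednesday falls among the first (month-length − 28) days — i.e. when September 1 is one of Wednesday/Tuesday.
September 1 by year: 2343:Wed✓ 2344:Fri 2345:Sat 2346:Sun 2347:Mon 2348:Wed✓ 2349:Thu 2350:Fri 2351:Sat 2352:Mon 2353:Tue✓ 2354:Wed✓ 2355:Thu 2356:Sat 2357:Sun 2358:Mon 2359:Tue✓ 2360:Thu 2361:Fri 2362:Sat 2363:Sun 2364:Tue✓ 2365:Wed✓ 2366:Thu 2367:Fri 2368:Sun 2369:Mon
Years with five Wednesdays: 2343, 2348, 2353, 2354, 2359, 2364, 2365 → 7.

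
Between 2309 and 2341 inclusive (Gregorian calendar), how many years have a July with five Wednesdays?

14

July has 31 days; it has five Wednesdays when Wednesday falls among the first (month-length − 28) days — i.e. when July 1 is one of Wednesday/Tuesday/Monday.
July 1 by year: 2309:Thu 2310:Fri 2311:Sat 2312:Mon✓ 2313:Tue✓ 2314:Wed✓ 2315:Thu 2316:Sat 2317:Sun 2318:Mon✓ 2319:Tue✓ 2320:Thu 2321:Fri 2322:Sat 2323:Sun …(3 more)… 2327:Fri 2328:Sun 2329:Mon✓ 2330:Tue✓ 2331:Wed✓ 2332:Fri 2333:Sat 2334:Sun 2335:Mon✓ 2336:Wed✓ 2337:Thu 2338:Fri 2339:Sat 2340:Mon✓ 2341:Tue✓
Years with five Wednesdays: 2312, 2313, 2314, 2318, 2319, 2324, 2325, 2329, 2330, 2331, 2335, 2336, 2340, 2341 → 14.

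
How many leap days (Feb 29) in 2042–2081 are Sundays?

Leap years in 2042–2081: 10 of them.
Feb 29 weekday advances by 5 (mod 7) from one leap year to the next four years later (or differs when a century non-leap intervenes).
Leap-day weekdays: 2044:Mon 2048:Sat 2052:Thu 2056:Tue 2060:Sun✓ 2064:Fri 2068:Wed 2072:Mon 2076:Sat 2080:Thu
Sunday: 2060 → 1.

1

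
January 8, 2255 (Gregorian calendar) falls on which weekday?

Monday

January 1, 2255 is a Monday.
January 8 is day 8 of the year, i.e. 7 days after Jan 1.
7 mod 7 = 0, so advance 0 weekdays from Monday: Monday.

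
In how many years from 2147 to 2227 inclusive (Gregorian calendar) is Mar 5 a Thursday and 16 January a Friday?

Check each year's weekday for Mar 5 and 16 January:
  2147: Sun/Mon  2148: Tue/Tue  2149: Wed/Thu  2150: Thu/Fri ✓  2151: Fri/Sat  2152: Sun/Sun  2153: Mon/Tue  2154: Tue/Wed  2155: Wed/Thu  2156: Fri/Fri  2157: Sat/Sun  2158: Sun/Mon  2159: Mon/Tue  2160: Wed/Wed  …(53 more)…  2214: Sat/Sun  2215: Sun/Mon  2216: Tue/Tue  2217: Wed/Thu  2218: Thu/Fri ✓  2219: Fri/Sat  2220: Sun/Sun  2221: Mon/Tue  2222: Tue/Wed  2223: Wed/Thu  2224: Fri/Fri  2225: Sat/Sun  2226: Sun/Mon  2227: Mon/Tue
Both conditions hold in: 2150, 2161, 2167, 2178, 2189, 2195, 2201, 2207, 2218 — 9.

9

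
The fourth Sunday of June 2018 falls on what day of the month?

24

June 1, 2018 is a Friday, so the first Sunday is the 3rd.
The fourth Sunday is 3 + 21 = 24.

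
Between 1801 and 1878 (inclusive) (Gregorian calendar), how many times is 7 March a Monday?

11

Track 7 March's weekday year by year (advancing +1, or +2 across a Feb 29):
  1801: Sat  1802: Sun (+1)  1803: Mon (+1) ✓  1804: Wed (+2)  1805: Thu (+1)
  1806: Fri (+1)  1807: Sat (+1)  1808: Mon (+2) ✓  1809: Tue (+1)  1810: Wed (+1)
  1811: Thu (+1)  1812: Sat (+2)  1813: Sun (+1)  1814: Mon (+1) ✓  … (50 more years) …
  1865: Tue (+1)  1866: Wed (+1)  1867: Thu (+1)  1868: Sat (+2)  1869: Sun (+1)
  1870: Mon (+1) ✓  1871: Tue (+1)  1872: Thu (+2)  1873: Fri (+1)  1874: Sat (+1)
  1875: Sun (+1)  1876: Tue (+2)  1877: Wed (+1)  1878: Thu (+1)
Monday years: 1803, 1808, 1814, 1825, 1831, 1836, 1842, 1853, 1859, 1864, 1870 — 11 in total.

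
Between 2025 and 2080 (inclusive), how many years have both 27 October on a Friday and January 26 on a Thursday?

6

Check each year's weekday for 27 October and January 26:
  2025: Mon/Sun  2026: Tue/Mon  2027: Wed/Tue  2028: Fri/Wed  2029: Sat/Fri  2030: Sun/Sat  2031: Mon/Sun  2032: Wed/Mon  2033: Thu/Wed  2034: Fri/Thu ✓  2035: Sat/Fri  2036: Mon/Sat  2037: Tue/Mon  2038: Wed/Tue  …(28 more)…  2067: Thu/Wed  2068: Sat/Thu  2069: Sun/Sat  2070: Mon/Sun  2071: Tue/Mon  2072: Thu/Tue  2073: Fri/Thu ✓  2074: Sat/Fri  2075: Sun/Sat  2076: Tue/Sun  2077: Wed/Tue  2078: Thu/Wed  2079: Fri/Thu ✓  2080: Sun/Fri
Both conditions hold in: 2034, 2045, 2051, 2062, 2073, 2079 — 6.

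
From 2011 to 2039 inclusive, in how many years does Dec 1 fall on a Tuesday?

Track Dec 1's weekday year by year (advancing +1, or +2 across a Feb 29):
  2011: Thu  2012: Sat (+2)  2013: Sun (+1)  2014: Mon (+1)  2015: Tue (+1) ✓
  2016: Thu (+2)  2017: Fri (+1)  2018: Sat (+1)  2019: Sun (+1)  2020: Tue (+2) ✓
  2021: Wed (+1)  2022: Thu (+1)  2023: Fri (+1)  2024: Sun (+2)  2025: Mon (+1)
  2026: Tue (+1) ✓  2027: Wed (+1)  2028: Fri (+2)  2029: Sat (+1)  2030: Sun (+1)
  2031: Mon (+1)  2032: Wed (+2)  2033: Thu (+1)  2034: Fri (+1)  2035: Sat (+1)
  2036: Mon (+2)  2037: Tue (+1) ✓  2038: Wed (+1)  2039: Thu (+1)
Tuesday years: 2015, 2020, 2026, 2037 — 4 in total.

4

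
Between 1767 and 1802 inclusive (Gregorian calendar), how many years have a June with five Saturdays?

June has 30 days; it has five Saturdays when Saturday falls among the first (month-length − 28) days — i.e. when June 1 is one of Saturday/Friday.
June 1 by year: 1767:Mon 1768:Wed 1769:Thu 1770:Fri✓ 1771:Sat✓ 1772:Mon 1773:Tue 1774:Wed 1775:Thu 1776:Sat✓ 1777:Sun 1778:Mon 1779:Tue 1780:Thu 1781:Fri✓ …(6 more)… 1788:Sun 1789:Mon 1790:Tue 1791:Wed 1792:Fri✓ 1793:Sat✓ 1794:Sun 1795:Mon 1796:Wed 1797:Thu 1798:Fri✓ 1799:Sat✓ 1800:Sun 1801:Mon 1802:Tue
Years with five Saturdays: 1770, 1771, 1776, 1781, 1782, 1787, 1792, 1793, 1798, 1799 → 10.

10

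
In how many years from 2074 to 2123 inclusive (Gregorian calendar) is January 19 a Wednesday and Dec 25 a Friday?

Check each year's weekday for January 19 and Dec 25:
  2074: Fri/Tue  2075: Sat/Wed  2076: Sun/Fri  2077: Tue/Sat  2078: Wed/Sun  2079: Thu/Mon  2080: Fri/Wed  2081: Sun/Thu  2082: Mon/Fri  2083: Tue/Sat  2084: Wed/Mon  2085: Fri/Tue  2086: Sat/Wed  2087: Sun/Thu  …(22 more)…  2110: Sun/Thu  2111: Mon/Fri  2112: Tue/Sun  2113: Thu/Mon  2114: Fri/Tue  2115: Sat/Wed  2116: Sun/Fri  2117: Tue/Sat  2118: Wed/Sun  2119: Thu/Mon  2120: Fri/Wed  2121: Sun/Thu  2122: Mon/Fri  2123: Tue/Sat
Both conditions hold in: no year — 0.

0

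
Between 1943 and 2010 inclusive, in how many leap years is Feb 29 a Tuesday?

3

Leap years in 1943–2010: 17 of them.
Feb 29 weekday advances by 5 (mod 7) from one leap year to the next four years later (or differs when a century non-leap intervenes).
Leap-day weekdays: 1944:Tue✓ 1948:Sun 1952:Fri 1956:Wed 1960:Mon 1964:Sat 1968:Thu 1972:Tue✓ 1976:Sun 1980:Fri 1984:Wed 1988:Mon 1992:Sat 1996:Thu 2000:Tue✓ 2004:Sun 2008:Fri
Tuesday: 1944, 1972, 2000 → 3.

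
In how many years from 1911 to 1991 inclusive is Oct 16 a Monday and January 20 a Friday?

Check each year's weekday for Oct 16 and January 20:
  1911: Mon/Fri ✓  1912: Wed/Sat  1913: Thu/Mon  1914: Fri/Tue  1915: Sat/Wed  1916: Mon/Thu  1917: Tue/Sat  1918: Wed/Sun  1919: Thu/Mon  1920: Sat/Tue  1921: Sun/Thu  1922: Mon/Fri ✓  1923: Tue/Sat  1924: Thu/Sun  …(53 more)…  1978: Mon/Fri ✓  1979: Tue/Sat  1980: Thu/Sun  1981: Fri/Tue  1982: Sat/Wed  1983: Sun/Thu  1984: Tue/Fri  1985: Wed/Sun  1986: Thu/Mon  1987: Fri/Tue  1988: Sun/Wed  1989: Mon/Fri ✓  1990: Tue/Sat  1991: Wed/Sun
Both conditions hold in: 1911, 1922, 1933, 1939, 1950, 1961, 1967, 1978, 1989 — 9.

9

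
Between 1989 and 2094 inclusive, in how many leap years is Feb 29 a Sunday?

4

Leap years in 1989–2094: 26 of them.
Feb 29 weekday advances by 5 (mod 7) from one leap year to the next four years later (or differs when a century non-leap intervenes).
Leap-day weekdays: 1992:Sat 1996:Thu 2000:Tue 2004:Sun✓ 2008:Fri 2012:Wed 2016:Mon 2020:Sat 2024:Thu 2028:Tue 2032:Sun✓ 2036:Fri 2040:Wed 2044:Mon 2048:Sat 2052:Thu 2056:Tue 2060:Sun✓ 2064:Fri 2068:Wed 2072:Mon 2076:Sat 2080:Thu 2084:Tue 2088:Sun✓ 2092:Fri
Sunday: 2004, 2032, 2060, 2088 → 4.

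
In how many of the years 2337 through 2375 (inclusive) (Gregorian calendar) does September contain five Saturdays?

September has 30 days; it has five Saturdays when Saturday falls among the first (month-length − 28) days — i.e. when September 1 is one of Saturday/Friday.
September 1 by year: 2337:Wed 2338:Thu 2339:Fri✓ 2340:Sun 2341:Mon 2342:Tue 2343:Wed 2344:Fri✓ 2345:Sat✓ 2346:Sun 2347:Mon 2348:Wed 2349:Thu 2350:Fri✓ 2351:Sat✓ …(9 more)… 2361:Fri✓ 2362:Sat✓ 2363:Sun 2364:Tue 2365:Wed 2366:Thu 2367:Fri✓ 2368:Sun 2369:Mon 2370:Tue 2371:Wed 2372:Fri✓ 2373:Sat✓ 2374:Sun 2375:Mon
Years with five Saturdays: 2339, 2344, 2345, 2350, 2351, 2356, 2361, 2362, 2367, 2372, 2373 → 11.

11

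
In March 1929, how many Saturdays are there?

March 1929 has 31 days and begins on Friday.
The first Saturday is March 2.
Saturdays fall on 2, 9, 16, 23, 30 — that's 5.

5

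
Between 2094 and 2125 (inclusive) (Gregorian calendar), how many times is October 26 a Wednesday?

Track October 26's weekday year by year (advancing +1, or +2 across a Feb 29):
  2094: Tue  2095: Wed (+1) ✓  2096: Fri (+2)  2097: Sat (+1)  2098: Sun (+1)
  2099: Mon (+1)  2100: Tue (+1)  2101: Wed (+1) ✓  2102: Thu (+1)  2103: Fri (+1)
  2104: Sun (+2)  2105: Mon (+1)  2106: Tue (+1)  2107: Wed (+1) ✓  … (4 more years) …
  2112: Wed (+2) ✓  2113: Thu (+1)  2114: Fri (+1)  2115: Sat (+1)  2116: Mon (+2)
  2117: Tue (+1)  2118: Wed (+1) ✓  2119: Thu (+1)  2120: Sat (+2)  2121: Sun (+1)
  2122: Mon (+1)  2123: Tue (+1)  2124: Thu (+2)  2125: Fri (+1)
Wednesday years: 2095, 2101, 2107, 2112, 2118 — 5 in total.

5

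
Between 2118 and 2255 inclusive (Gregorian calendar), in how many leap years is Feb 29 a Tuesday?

5

Leap years in 2118–2255: 33 of them.
Feb 29 weekday advances by 5 (mod 7) from one leap year to the next four years later (or differs when a century non-leap intervenes).
Leap-day weekdays: 2120:Thu 2124:Tue✓ 2128:Sun 2132:Fri 2136:Wed 2140:Mon 2144:Sat 2148:Thu 2152:Tue✓ 2156:Sun 2160:Fri 2164:Wed 2168:Mon …(7 more)… 2204:Wed 2208:Mon 2212:Sat 2216:Thu 2220:Tue✓ 2224:Sun 2228:Fri 2232:Wed 2236:Mon 2240:Sat 2244:Thu 2248:Tue✓ 2252:Sun
Tuesday: 2124, 2152, 2180, 2220, 2248 → 5.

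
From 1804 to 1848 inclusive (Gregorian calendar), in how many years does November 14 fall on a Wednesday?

6

Track November 14's weekday year by year (advancing +1, or +2 across a Feb 29):
  1804: Wed ✓  1805: Thu (+1)  1806: Fri (+1)  1807: Sat (+1)  1808: Mon (+2)
  1809: Tue (+1)  1810: Wed (+1) ✓  1811: Thu (+1)  1812: Sat (+2)  1813: Sun (+1)
  1814: Mon (+1)  1815: Tue (+1)  1816: Thu (+2)  1817: Fri (+1)  … (17 more years) …
  1835: Sat (+1)  1836: Mon (+2)  1837: Tue (+1)  1838: Wed (+1) ✓  1839: Thu (+1)
  1840: Sat (+2)  1841: Sun (+1)  1842: Mon (+1)  1843: Tue (+1)  1844: Thu (+2)
  1845: Fri (+1)  1846: Sat (+1)  1847: Sun (+1)  1848: Tue (+2)
Wednesday years: 1804, 1810, 1821, 1827, 1832, 1838 — 6 in total.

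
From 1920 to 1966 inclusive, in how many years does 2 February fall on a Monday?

Track 2 February's weekday year by year (advancing +1, or +2 across a Feb 29):
  1920: Mon ✓  1921: Wed (+2)  1922: Thu (+1)  1923: Fri (+1)  1924: Sat (+1)
  1925: Mon (+2) ✓  1926: Tue (+1)  1927: Wed (+1)  1928: Thu (+1)  1929: Sat (+2)
  1930: Sun (+1)  1931: Mon (+1) ✓  1932: Tue (+1)  1933: Thu (+2)  … (19 more years) …
  1953: Mon (+2) ✓  1954: Tue (+1)  1955: Wed (+1)  1956: Thu (+1)  1957: Sat (+2)
  1958: Sun (+1)  1959: Mon (+1) ✓  1960: Tue (+1)  1961: Thu (+2)  1962: Fri (+1)
  1963: Sat (+1)  1964: Sun (+1)  1965: Tue (+2)  1966: Wed (+1)
Monday years: 1920, 1925, 1931, 1942, 1948, 1953, 1959 — 7 in total.

7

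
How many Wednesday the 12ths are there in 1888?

Check the 12th of each month of 1888: Jan 12: Thu, Feb 12: Sun, Mar 12: Mon, Apr 12: Thu, May 12: Sat, Jun 12: Tue, Jul 12: Thu, Aug 12: Sun, Sep 12: Wed, Oct 12: Fri, Nov 12: Mon, Dec 12: Wed.
Wednesday occurs in September, December — 2 months.

2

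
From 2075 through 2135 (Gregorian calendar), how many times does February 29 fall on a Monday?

1

Leap years in 2075–2135: 14 of them.
Feb 29 weekday advances by 5 (mod 7) from one leap year to the next four years later (or differs when a century non-leap intervenes).
Leap-day weekdays: 2076:Sat 2080:Thu 2084:Tue 2088:Sun 2092:Fri 2096:Wed 2104:Fri 2108:Wed 2112:Mon✓ 2116:Sat 2120:Thu 2124:Tue 2128:Sun 2132:Fri
Monday: 2112 → 1.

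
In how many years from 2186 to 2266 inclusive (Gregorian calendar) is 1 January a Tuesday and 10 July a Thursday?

Check each year's weekday for 1 January and 10 July:
  2186: Sun/Mon  2187: Mon/Tue  2188: Tue/Thu ✓  2189: Thu/Fri  2190: Fri/Sat  2191: Sat/Sun  2192: Sun/Tue  2193: Tue/Wed  2194: Wed/Thu  2195: Thu/Fri  2196: Fri/Sun  2197: Sun/Mon  2198: Mon/Tue  2199: Tue/Wed  …(53 more)…  2253: Sat/Sun  2254: Sun/Mon  2255: Mon/Tue  2256: Tue/Thu ✓  2257: Thu/Fri  2258: Fri/Sat  2259: Sat/Sun  2260: Sun/Tue  2261: Tue/Wed  2262: Wed/Thu  2263: Thu/Fri  2264: Fri/Sun  2265: Sun/Mon  2266: Mon/Tue
Both conditions hold in: 2188, 2228, 2256 — 3.

3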